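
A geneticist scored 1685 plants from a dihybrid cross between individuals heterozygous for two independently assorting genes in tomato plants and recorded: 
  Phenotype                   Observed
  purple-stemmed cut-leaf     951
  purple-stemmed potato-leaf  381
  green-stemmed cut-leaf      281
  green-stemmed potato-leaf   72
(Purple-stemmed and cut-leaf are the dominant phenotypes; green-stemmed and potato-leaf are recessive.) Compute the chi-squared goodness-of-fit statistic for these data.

27.810

A dihybrid F₂ with independent assortment and complete dominance at both loci gives a 9:3:3:1 phenotypic ratio.
Total ratio parts = 16. Expected numbers out of 1685:
  purple-stemmed cut-leaf: 1685 × 9/16 = 947.8125
  purple-stemmed potato-leaf: 1685 × 3/16 = 315.9375
  green-stemmed cut-leaf: 1685 × 3/16 = 315.9375
  green-stemmed potato-leaf: 1685 × 1/16 = 105.3125
χ² = Σ (O − E)² / E
  purple-stemmed cut-leaf: (951 − 947.8125)² / 947.8125 = 0.0107
  purple-stemmed potato-leaf: (381 − 315.9375)² / 315.9375 = 13.3986
  green-stemmed cut-leaf: (281 − 315.9375)² / 315.9375 = 3.8635
  green-stemmed potato-leaf: (72 − 105.3125)² / 105.3125 = 10.5374
χ² = 0.0107 + 13.3986 + 3.8635 + 10.5374 = 27.8102 ≈ 27.810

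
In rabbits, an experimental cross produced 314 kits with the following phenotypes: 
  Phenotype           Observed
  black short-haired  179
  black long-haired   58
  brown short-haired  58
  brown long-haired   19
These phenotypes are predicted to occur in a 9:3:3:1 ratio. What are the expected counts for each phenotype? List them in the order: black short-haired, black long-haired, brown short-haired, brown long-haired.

The 9:3:3:1 ratio has 16 parts, so with N = 314 the expected counts are:
  black short-haired: 314 × 9/16 = 176.625
  black long-haired: 314 × 3/16 = 58.875
  brown short-haired: 314 × 3/16 = 58.875
  brown long-haired: 314 × 1/16 = 19.625

176.625, 58.875, 58.875, 19.625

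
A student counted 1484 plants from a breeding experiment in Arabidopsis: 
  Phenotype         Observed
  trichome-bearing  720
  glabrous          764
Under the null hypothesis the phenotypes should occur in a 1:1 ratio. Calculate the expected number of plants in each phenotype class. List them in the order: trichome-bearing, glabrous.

742, 742

Expected counts for N = 1484 under a 1:1 ratio (total parts = 2):
  trichome-bearing: 1484 × 1/2 = 742
  glabrous: 1484 × 1/2 = 742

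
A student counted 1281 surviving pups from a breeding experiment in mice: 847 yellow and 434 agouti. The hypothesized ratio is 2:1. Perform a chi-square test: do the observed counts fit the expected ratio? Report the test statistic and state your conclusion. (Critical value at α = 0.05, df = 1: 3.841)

Total ratio parts = 3. Expected numbers out of 1281:
  yellow: 1281 × 2/3 = 854
  agouti: 1281 × 1/3 = 427
χ² = Σ (O − E)² / E
  yellow: (847 − 854)² / 854 = 0.0574
  agouti: (434 − 427)² / 427 = 0.1148
χ² = 0.0574 + 0.1148 = 0.1722 ≈ 0.172
Degrees of freedom = 2 − 1 = 1; critical value at α = 0.05 is 3.841.
Since 0.172 < 3.841, we fail to reject the null hypothesis — the data are consistent with the 2:1 ratio.

0.172; consistent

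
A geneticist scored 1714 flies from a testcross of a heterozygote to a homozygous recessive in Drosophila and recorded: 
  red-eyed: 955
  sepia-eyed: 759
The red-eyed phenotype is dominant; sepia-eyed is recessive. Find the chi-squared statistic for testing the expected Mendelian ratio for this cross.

22.413

A testcross of a heterozygote (Aa × aa) gives a 1:1 phenotypic ratio.
Expected counts for N = 1714 under a 1:1 ratio (total parts = 2):
  red-eyed: 1714 × 1/2 = 857
  sepia-eyed: 1714 × 1/2 = 857
χ² = Σ (O − E)² / E
  red-eyed: (955 − 857)² / 857 = 11.2065
  sepia-eyed: (759 − 857)² / 857 = 11.2065
χ² = 11.2065 + 11.2065 = 22.413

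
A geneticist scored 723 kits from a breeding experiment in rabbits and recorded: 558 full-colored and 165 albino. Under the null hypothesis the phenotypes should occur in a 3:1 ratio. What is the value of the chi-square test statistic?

The 3:1 ratio has 4 parts, so with N = 723 the expected counts are:
  full-colored: 723 × 3/4 = 542.25
  albino: 723 × 1/4 = 180.75
χ² = Σ (O − E)² / E
  full-colored: (558 − 542.25)² / 542.25 = 0.4575
  albino: (165 − 180.75)² / 180.75 = 1.3724
χ² = 0.4575 + 1.3724 = 1.8299 ≈ 1.830

1.830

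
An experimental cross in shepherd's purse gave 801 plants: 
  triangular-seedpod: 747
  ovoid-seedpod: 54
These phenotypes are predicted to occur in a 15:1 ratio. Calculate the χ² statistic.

0.330

Total ratio parts = 16. Expected numbers out of 801:
  triangular-seedpod: 801 × 15/16 = 750.9375
  ovoid-seedpod: 801 × 1/16 = 50.0625
χ² = Σ (O − E)² / E
  triangular-seedpod: (747 − 750.9375)² / 750.9375 = 0.0206
  ovoid-seedpod: (54 − 50.0625)² / 50.0625 = 0.3097
χ² = 0.0206 + 0.3097 = 0.3303 ≈ 0.330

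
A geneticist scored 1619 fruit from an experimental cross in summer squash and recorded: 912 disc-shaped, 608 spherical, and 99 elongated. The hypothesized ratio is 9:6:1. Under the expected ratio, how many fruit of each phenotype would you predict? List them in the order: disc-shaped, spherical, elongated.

910.6875, 607.125, 101.1875

Expected counts for N = 1619 under a 9:6:1 ratio (total parts = 16):
  disc-shaped: 1619 × 9/16 = 910.6875
  spherical: 1619 × 6/16 = 607.125
  elongated: 1619 × 1/16 = 101.1875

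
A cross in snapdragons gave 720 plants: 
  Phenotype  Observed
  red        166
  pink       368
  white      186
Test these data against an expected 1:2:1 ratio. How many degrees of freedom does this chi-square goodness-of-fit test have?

2

A goodness-of-fit test with 3 phenotype classes has df = 3 − 1 = 2.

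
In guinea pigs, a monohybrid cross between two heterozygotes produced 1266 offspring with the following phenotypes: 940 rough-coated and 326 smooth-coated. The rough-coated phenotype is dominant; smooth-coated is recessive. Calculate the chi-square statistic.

For a monohybrid cross between heterozygotes with complete dominance, the expected phenotypic ratio is 3:1.
Expected counts for N = 1266 under a 3:1 ratio (total parts = 4):
  rough-coated: 1266 × 3/4 = 949.5
  smooth-coated: 1266 × 1/4 = 316.5
χ² = Σ (O − E)² / E
  rough-coated: (940 − 949.5)² / 949.5 = 0.0951
  smooth-coated: (326 − 316.5)² / 316.5 = 0.2852
χ² = 0.0951 + 0.2852 = 0.3803 ≈ 0.380

0.380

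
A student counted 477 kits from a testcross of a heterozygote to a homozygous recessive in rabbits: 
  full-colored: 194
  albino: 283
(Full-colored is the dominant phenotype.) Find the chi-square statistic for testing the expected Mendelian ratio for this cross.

16.606

A testcross of a heterozygote (Aa × aa) gives a 1:1 phenotypic ratio.
The 1:1 ratio has 2 parts, so with N = 477 the expected counts are:
  full-colored: 477 × 1/2 = 238.5
  albino: 477 × 1/2 = 238.5
χ² = Σ (O − E)² / E
  full-colored: (194 − 238.5)² / 238.5 = 8.3029
  albino: (283 − 238.5)² / 238.5 = 8.3029
χ² = 8.3029 + 8.3029 = 16.6058 ≈ 16.606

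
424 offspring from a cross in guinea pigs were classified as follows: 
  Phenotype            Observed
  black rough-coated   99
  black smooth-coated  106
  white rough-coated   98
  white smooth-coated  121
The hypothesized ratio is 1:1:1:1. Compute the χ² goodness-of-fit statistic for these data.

3.189

The 1:1:1:1 ratio has 4 parts, so with N = 424 the expected counts are:
  black rough-coated: 424 × 1/4 = 106
  black smooth-coated: 424 × 1/4 = 106
  white rough-coated: 424 × 1/4 = 106
  white smooth-coated: 424 × 1/4 = 106
χ² = Σ (O − E)² / E
  black rough-coated: (99 − 106)² / 106 = 0.4623
  black smooth-coated: (106 − 106)² / 106 = 0.0000
  white rough-coated: (98 − 106)² / 106 = 0.6038
  white smooth-coated: (121 − 106)² / 106 = 2.1226
χ² = 0.4623 + 0.0000 + 0.6038 + 2.1226 = 3.1887 ≈ 3.189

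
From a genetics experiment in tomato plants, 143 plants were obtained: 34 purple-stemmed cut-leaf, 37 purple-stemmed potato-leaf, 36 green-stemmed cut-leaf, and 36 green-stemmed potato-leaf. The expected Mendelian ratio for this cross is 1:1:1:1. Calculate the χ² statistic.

The 1:1:1:1 ratio has 4 parts, so with N = 143 the expected counts are:
  purple-stemmed cut-leaf: 143 × 1/4 = 35.75
  purple-stemmed potato-leaf: 143 × 1/4 = 35.75
  green-stemmed cut-leaf: 143 × 1/4 = 35.75
  green-stemmed potato-leaf: 143 × 1/4 = 35.75
χ² = Σ (O − E)² / E
  purple-stemmed cut-leaf: (34 − 35.75)² / 35.75 = 0.0857
  purple-stemmed potato-leaf: (37 − 35.75)² / 35.75 = 0.0437
  green-stemmed cut-leaf: (36 − 35.75)² / 35.75 = 0.0017
  green-stemmed potato-leaf: (36 − 35.75)² / 35.75 = 0.0017
χ² = 0.0857 + 0.0437 + 0.0017 + 0.0017 = 0.1328 ≈ 0.133

0.133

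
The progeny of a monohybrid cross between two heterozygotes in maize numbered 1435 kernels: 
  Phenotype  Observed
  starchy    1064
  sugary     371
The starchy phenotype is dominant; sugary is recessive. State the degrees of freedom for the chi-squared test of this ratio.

1

For a monohybrid cross between heterozygotes with complete dominance, the expected phenotypic ratio is 3:1.
A goodness-of-fit test with 2 phenotype classes has df = 2 − 1 = 1.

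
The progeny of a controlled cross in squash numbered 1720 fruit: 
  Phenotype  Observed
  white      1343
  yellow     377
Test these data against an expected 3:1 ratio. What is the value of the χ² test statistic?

8.710

The 3:1 ratio has 4 parts, so with N = 1720 the expected counts are:
  white: 1720 × 3/4 = 1290
  yellow: 1720 × 1/4 = 430
χ² = Σ (O − E)² / E
  white: (1343 − 1290)² / 1290 = 2.1775
  yellow: (377 − 430)² / 430 = 6.5326
χ² = 2.1775 + 6.5326 = 8.7101 ≈ 8.710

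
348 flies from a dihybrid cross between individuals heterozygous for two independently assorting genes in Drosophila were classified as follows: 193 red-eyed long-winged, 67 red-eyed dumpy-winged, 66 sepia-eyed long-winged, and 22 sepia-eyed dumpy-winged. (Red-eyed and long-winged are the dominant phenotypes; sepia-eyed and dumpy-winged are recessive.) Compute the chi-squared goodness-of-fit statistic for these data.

A dihybrid F₂ with independent assortment and complete dominance at both loci gives a 9:3:3:1 phenotypic ratio.
Under the 9:3:3:1 hypothesis (Σ ratio = 16, N = 348):
  red-eyed long-winged: 348 × 9/16 = 195.75
  red-eyed dumpy-winged: 348 × 3/16 = 65.25
  sepia-eyed long-winged: 348 × 3/16 = 65.25
  sepia-eyed dumpy-winged: 348 × 1/16 = 21.75
χ² = Σ (O − E)² / E
  red-eyed long-winged: (193 − 195.75)² / 195.75 = 0.0386
  red-eyed dumpy-winged: (67 − 65.25)² / 65.25 = 0.0469
  sepia-eyed long-winged: (66 − 65.25)² / 65.25 = 0.0086
  sepia-eyed dumpy-winged: (22 − 21.75)² / 21.75 = 0.0029
χ² = 0.0386 + 0.0469 + 0.0086 + 0.0029 = 0.097

0.097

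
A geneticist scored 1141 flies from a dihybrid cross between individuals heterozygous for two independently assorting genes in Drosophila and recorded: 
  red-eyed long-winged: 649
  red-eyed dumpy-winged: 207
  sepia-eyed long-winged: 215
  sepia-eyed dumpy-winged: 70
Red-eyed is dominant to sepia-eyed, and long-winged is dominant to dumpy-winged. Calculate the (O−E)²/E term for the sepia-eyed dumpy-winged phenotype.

A dihybrid F₂ with independent assortment and complete dominance at both loci gives a 9:3:3:1 phenotypic ratio.
Total ratio parts = 16. Expected numbers out of 1141:
  red-eyed long-winged: 1141 × 9/16 = 641.8125
  red-eyed dumpy-winged: 1141 × 3/16 = 213.9375
  sepia-eyed long-winged: 1141 × 3/16 = 213.9375
  sepia-eyed dumpy-winged: 1141 × 1/16 = 71.3125
Contribution of sepia-eyed dumpy-winged: (70 − 71.3125)² / 71.3125 = 0.0242

0.024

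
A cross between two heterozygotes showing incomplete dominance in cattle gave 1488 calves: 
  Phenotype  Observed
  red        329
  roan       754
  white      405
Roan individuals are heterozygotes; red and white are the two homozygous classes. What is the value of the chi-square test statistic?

8.032

With incomplete dominance, a heterozygote × heterozygote cross gives a 1:2:1 phenotypic ratio.
Total ratio parts = 4. Expected numbers out of 1488:
  red: 1488 × 1/4 = 372
  roan: 1488 × 2/4 = 744
  white: 1488 × 1/4 = 372
χ² = Σ (O − E)² / E
  red: (329 − 372)² / 372 = 4.9704
  roan: (754 − 744)² / 744 = 0.1344
  white: (405 − 372)² / 372 = 2.9274
χ² = 4.9704 + 0.1344 + 2.9274 = 8.0322 ≈ 8.032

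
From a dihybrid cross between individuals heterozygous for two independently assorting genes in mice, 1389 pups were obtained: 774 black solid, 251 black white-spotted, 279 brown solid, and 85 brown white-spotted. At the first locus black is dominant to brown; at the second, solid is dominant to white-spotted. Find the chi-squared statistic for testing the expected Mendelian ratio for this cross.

1.771

A dihybrid F₂ with independent assortment and complete dominance at both loci gives a 9:3:3:1 phenotypic ratio.
The 9:3:3:1 ratio has 16 parts, so with N = 1389 the expected counts are:
  black solid: 1389 × 9/16 = 781.3125
  black white-spotted: 1389 × 3/16 = 260.4375
  brown solid: 1389 × 3/16 = 260.4375
  brown white-spotted: 1389 × 1/16 = 86.8125
χ² = Σ (O − E)² / E
  black solid: (774 − 781.3125)² / 781.3125 = 0.0684
  black white-spotted: (251 − 260.4375)² / 260.4375 = 0.3420
  brown solid: (279 − 260.4375)² / 260.4375 = 1.3230
  brown white-spotted: (85 − 86.8125)² / 86.8125 = 0.0378
χ² = 0.0684 + 0.3420 + 1.3230 + 0.0378 = 1.7712 ≈ 1.771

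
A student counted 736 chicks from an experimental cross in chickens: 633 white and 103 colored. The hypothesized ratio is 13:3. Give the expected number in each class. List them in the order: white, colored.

598, 138

The 13:3 ratio has 16 parts, so with N = 736 the expected counts are:
  white: 736 × 13/16 = 598
  colored: 736 × 3/16 = 138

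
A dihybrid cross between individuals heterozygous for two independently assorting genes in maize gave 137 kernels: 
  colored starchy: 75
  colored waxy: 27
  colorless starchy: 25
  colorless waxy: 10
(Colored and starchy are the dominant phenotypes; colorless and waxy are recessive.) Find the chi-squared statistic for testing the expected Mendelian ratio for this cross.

0.382

A dihybrid F₂ with independent assortment and complete dominance at both loci gives a 9:3:3:1 phenotypic ratio.
Expected counts for N = 137 under a 9:3:3:1 ratio (total parts = 16):
  colored starchy: 137 × 9/16 = 77.0625
  colored waxy: 137 × 3/16 = 25.6875
  colorless starchy: 137 × 3/16 = 25.6875
  colorless waxy: 137 × 1/16 = 8.5625
χ² = Σ (O − E)² / E
  colored starchy: (75 − 77.0625)² / 77.0625 = 0.0552
  colored waxy: (27 − 25.6875)² / 25.6875 = 0.0671
  colorless starchy: (25 − 25.6875)² / 25.6875 = 0.0184
  colorless waxy: (10 − 8.5625)² / 8.5625 = 0.2413
χ² = 0.0552 + 0.0671 + 0.0184 + 0.2413 = 0.382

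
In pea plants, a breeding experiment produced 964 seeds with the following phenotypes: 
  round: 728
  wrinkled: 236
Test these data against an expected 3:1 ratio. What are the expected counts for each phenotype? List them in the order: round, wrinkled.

723, 241

Under the 3:1 hypothesis (Σ ratio = 4, N = 964):
  round: 964 × 3/4 = 723
  wrinkled: 964 × 1/4 = 241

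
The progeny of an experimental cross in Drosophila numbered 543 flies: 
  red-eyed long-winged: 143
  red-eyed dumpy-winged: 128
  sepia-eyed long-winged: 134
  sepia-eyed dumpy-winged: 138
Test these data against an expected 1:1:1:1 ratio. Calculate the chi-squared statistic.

0.890

Under the 1:1:1:1 hypothesis (Σ ratio = 4, N = 543):
  red-eyed long-winged: 543 × 1/4 = 135.75
  red-eyed dumpy-winged: 543 × 1/4 = 135.75
  sepia-eyed long-winged: 543 × 1/4 = 135.75
  sepia-eyed dumpy-winged: 543 × 1/4 = 135.75
χ² = Σ (O − E)² / E
  red-eyed long-winged: (143 − 135.75)² / 135.75 = 0.3872
  red-eyed dumpy-winged: (128 − 135.75)² / 135.75 = 0.4424
  sepia-eyed long-winged: (134 − 135.75)² / 135.75 = 0.0226
  sepia-eyed dumpy-winged: (138 − 135.75)² / 135.75 = 0.0373
χ² = 0.3872 + 0.4424 + 0.0226 + 0.0373 = 0.8895 ≈ 0.890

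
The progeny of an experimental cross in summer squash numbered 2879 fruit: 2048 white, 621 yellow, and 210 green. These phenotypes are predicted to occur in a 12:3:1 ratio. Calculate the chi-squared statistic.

22.965

Under the 12:3:1 hypothesis (Σ ratio = 16, N = 2879):
  white: 2879 × 12/16 = 2159.25
  yellow: 2879 × 3/16 = 539.8125
  green: 2879 × 1/16 = 179.9375
χ² = Σ (O − E)² / E
  white: (2048 − 2159.25)² / 2159.25 = 5.7319
  yellow: (621 − 539.8125)² / 539.8125 = 12.2106
  green: (210 − 179.9375)² / 179.9375 = 5.0226
χ² = 5.7319 + 12.2106 + 5.0226 = 22.9651 ≈ 22.965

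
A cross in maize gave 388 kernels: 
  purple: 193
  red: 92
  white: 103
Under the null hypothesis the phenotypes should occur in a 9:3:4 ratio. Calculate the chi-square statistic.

Under the 9:3:4 hypothesis (Σ ratio = 16, N = 388):
  purple: 388 × 9/16 = 218.25
  red: 388 × 3/16 = 72.75
  white: 388 × 4/16 = 97
χ² = Σ (O − E)² / E
  purple: (193 − 218.25)² / 218.25 = 2.9212
  red: (92 − 72.75)² / 72.75 = 5.0936
  white: (103 − 97)² / 97 = 0.3711
χ² = 2.9212 + 5.0936 + 0.3711 = 8.3859 ≈ 8.386

8.386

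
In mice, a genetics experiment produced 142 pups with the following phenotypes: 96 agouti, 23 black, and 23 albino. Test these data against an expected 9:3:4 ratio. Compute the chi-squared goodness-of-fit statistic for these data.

8.150

Under the 9:3:4 hypothesis (Σ ratio = 16, N = 142):
  agouti: 142 × 9/16 = 79.875
  black: 142 × 3/16 = 26.625
  albino: 142 × 4/16 = 35.5
χ² = Σ (O − E)² / E
  agouti: (96 − 79.875)² / 79.875 = 3.2553
  black: (23 − 26.625)² / 26.625 = 0.4935
  albino: (23 − 35.5)² / 35.5 = 4.4014
χ² = 3.2553 + 0.4935 + 4.4014 = 8.1502 ≈ 8.150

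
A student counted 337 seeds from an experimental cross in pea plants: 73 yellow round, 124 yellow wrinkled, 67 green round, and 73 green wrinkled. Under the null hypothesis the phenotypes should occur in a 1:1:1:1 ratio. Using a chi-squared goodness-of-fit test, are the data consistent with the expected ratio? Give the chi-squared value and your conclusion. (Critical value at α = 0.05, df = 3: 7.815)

Expected counts for N = 337 under a 1:1:1:1 ratio (total parts = 4):
  yellow round: 337 × 1/4 = 84.25
  yellow wrinkled: 337 × 1/4 = 84.25
  green round: 337 × 1/4 = 84.25
  green wrinkled: 337 × 1/4 = 84.25
χ² = Σ (O − E)² / E
  yellow round: (73 − 84.25)² / 84.25 = 1.5022
  yellow wrinkled: (124 − 84.25)² / 84.25 = 18.7545
  green round: (67 − 84.25)² / 84.25 = 3.5319
  green wrinkled: (73 − 84.25)² / 84.25 = 1.5022
χ² = 1.5022 + 18.7545 + 3.5319 + 1.5022 = 25.2908 ≈ 25.291
Degrees of freedom = 4 − 1 = 3; critical value at α = 0.05 is 7.815.
Since 25.291 > 7.815, we reject the null hypothesis — the data do not fit the 1:1:1:1 ratio.

25.291; not consistent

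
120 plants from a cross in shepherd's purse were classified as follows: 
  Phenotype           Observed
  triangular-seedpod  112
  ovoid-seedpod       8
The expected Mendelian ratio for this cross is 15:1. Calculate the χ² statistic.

0.036

Expected counts for N = 120 under a 15:1 ratio (total parts = 16):
  triangular-seedpod: 120 × 15/16 = 112.5
  ovoid-seedpod: 120 × 1/16 = 7.5
χ² = Σ (O − E)² / E
  triangular-seedpod: (112 − 112.5)² / 112.5 = 0.0022
  ovoid-seedpod: (8 − 7.5)² / 7.5 = 0.0333
χ² = 0.0022 + 0.0333 = 0.0355 ≈ 0.036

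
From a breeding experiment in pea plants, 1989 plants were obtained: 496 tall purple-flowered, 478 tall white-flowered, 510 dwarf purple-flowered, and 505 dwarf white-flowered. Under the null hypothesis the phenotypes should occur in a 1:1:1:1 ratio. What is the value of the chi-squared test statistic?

1.196

Total ratio parts = 4. Expected numbers out of 1989:
  tall purple-flowered: 1989 × 1/4 = 497.25
  tall white-flowered: 1989 × 1/4 = 497.25
  dwarf purple-flowered: 1989 × 1/4 = 497.25
  dwarf white-flowered: 1989 × 1/4 = 497.25
χ² = Σ (O − E)² / E
  tall purple-flowered: (496 − 497.25)² / 497.25 = 0.0031
  tall white-flowered: (478 − 497.25)² / 497.25 = 0.7452
  dwarf purple-flowered: (510 − 497.25)² / 497.25 = 0.3269
  dwarf white-flowered: (505 − 497.25)² / 497.25 = 0.1208
χ² = 0.0031 + 0.7452 + 0.3269 + 0.1208 = 1.196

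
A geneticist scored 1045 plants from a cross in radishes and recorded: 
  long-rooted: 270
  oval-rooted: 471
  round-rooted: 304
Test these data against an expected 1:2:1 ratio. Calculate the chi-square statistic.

12.365

Expected counts for N = 1045 under a 1:2:1 ratio (total parts = 4):
  long-rooted: 1045 × 1/4 = 261.25
  oval-rooted: 1045 × 2/4 = 522.5
  round-rooted: 1045 × 1/4 = 261.25
χ² = Σ (O − E)² / E
  long-rooted: (270 − 261.25)² / 261.25 = 0.2931
  oval-rooted: (471 − 522.5)² / 522.5 = 5.0761
  round-rooted: (304 − 261.25)² / 261.25 = 6.9955
χ² = 0.2931 + 5.0761 + 6.9955 = 12.3647 ≈ 12.365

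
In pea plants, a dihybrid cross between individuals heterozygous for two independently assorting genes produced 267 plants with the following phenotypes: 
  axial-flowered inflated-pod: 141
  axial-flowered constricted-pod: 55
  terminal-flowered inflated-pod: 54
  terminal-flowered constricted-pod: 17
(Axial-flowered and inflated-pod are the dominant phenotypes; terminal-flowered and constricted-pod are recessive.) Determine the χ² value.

A dihybrid F₂ with independent assortment and complete dominance at both loci gives a 9:3:3:1 phenotypic ratio.
Expected counts for N = 267 under a 9:3:3:1 ratio (total parts = 16):
  axial-flowered inflated-pod: 267 × 9/16 = 150.1875
  axial-flowered constricted-pod: 267 × 3/16 = 50.0625
  terminal-flowered inflated-pod: 267 × 3/16 = 50.0625
  terminal-flowered constricted-pod: 267 × 1/16 = 16.6875
χ² = Σ (O − E)² / E
  axial-flowered inflated-pod: (141 − 150.1875)² / 150.1875 = 0.5620
  axial-flowered constricted-pod: (55 − 50.0625)² / 50.0625 = 0.4870
  terminal-flowered inflated-pod: (54 − 50.0625)² / 50.0625 = 0.3097
  terminal-flowered constricted-pod: (17 − 16.6875)² / 16.6875 = 0.0059
χ² = 0.5620 + 0.4870 + 0.3097 + 0.0059 = 1.3646 ≈ 1.365

1.365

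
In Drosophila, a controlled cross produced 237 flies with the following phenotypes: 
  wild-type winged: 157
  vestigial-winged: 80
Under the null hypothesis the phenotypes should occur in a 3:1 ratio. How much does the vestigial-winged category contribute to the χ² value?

7.267

The 3:1 ratio has 4 parts, so with N = 237 the expected counts are:
  wild-type winged: 237 × 3/4 = 177.75
  vestigial-winged: 237 × 1/4 = 59.25
Contribution of vestigial-winged: (80 − 59.25)² / 59.25 = 7.2669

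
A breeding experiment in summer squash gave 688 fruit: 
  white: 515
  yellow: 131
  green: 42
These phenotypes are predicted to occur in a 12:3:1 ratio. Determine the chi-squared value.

0.056

Under the 12:3:1 hypothesis (Σ ratio = 16, N = 688):
  white: 688 × 12/16 = 516
  yellow: 688 × 3/16 = 129
  green: 688 × 1/16 = 43
χ² = Σ (O − E)² / E
  white: (515 − 516)² / 516 = 0.0019
  yellow: (131 − 129)² / 129 = 0.0310
  green: (42 − 43)² / 43 = 0.0233
χ² = 0.0019 + 0.0310 + 0.0233 = 0.0562 ≈ 0.056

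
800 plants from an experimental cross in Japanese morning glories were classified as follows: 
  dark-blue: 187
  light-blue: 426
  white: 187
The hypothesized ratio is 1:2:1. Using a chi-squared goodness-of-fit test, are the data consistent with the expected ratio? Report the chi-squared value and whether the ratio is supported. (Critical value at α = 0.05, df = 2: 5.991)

The 1:2:1 ratio has 4 parts, so with N = 800 the expected counts are:
  dark-blue: 800 × 1/4 = 200
  light-blue: 800 × 2/4 = 400
  white: 800 × 1/4 = 200
χ² = Σ (O − E)² / E
  dark-blue: (187 − 200)² / 200 = 0.8450
  light-blue: (426 − 400)² / 400 = 1.6900
  white: (187 − 200)² / 200 = 0.8450
χ² = 0.8450 + 1.6900 + 0.8450 = 3.380
Degrees of freedom = 3 − 1 = 2; critical value at α = 0.05 is 5.991.
Since 3.380 < 5.991, we fail to reject the null hypothesis — the data are consistent with the 1:2:1 ratio.

3.380; consistent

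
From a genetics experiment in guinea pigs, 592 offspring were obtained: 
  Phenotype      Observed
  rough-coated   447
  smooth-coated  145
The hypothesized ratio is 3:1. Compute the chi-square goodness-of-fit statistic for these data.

The 3:1 ratio has 4 parts, so with N = 592 the expected counts are:
  rough-coated: 592 × 3/4 = 444
  smooth-coated: 592 × 1/4 = 148
χ² = Σ (O − E)² / E
  rough-coated: (447 − 444)² / 444 = 0.0203
  smooth-coated: (145 − 148)² / 148 = 0.0608
χ² = 0.0203 + 0.0608 = 0.0811 ≈ 0.081

0.081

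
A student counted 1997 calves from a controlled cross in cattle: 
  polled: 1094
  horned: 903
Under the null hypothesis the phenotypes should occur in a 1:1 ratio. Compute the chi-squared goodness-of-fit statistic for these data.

18.268

Under the 1:1 hypothesis (Σ ratio = 2, N = 1997):
  polled: 1997 × 1/2 = 998.5
  horned: 1997 × 1/2 = 998.5
χ² = Σ (O − E)² / E
  polled: (1094 − 998.5)² / 998.5 = 9.1340
  horned: (903 − 998.5)² / 998.5 = 9.1340
χ² = 9.1340 + 9.1340 = 18.268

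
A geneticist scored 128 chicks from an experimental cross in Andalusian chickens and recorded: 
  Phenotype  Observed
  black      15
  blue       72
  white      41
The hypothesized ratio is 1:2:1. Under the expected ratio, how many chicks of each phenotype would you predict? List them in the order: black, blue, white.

Total ratio parts = 4. Expected numbers out of 128:
  black: 128 × 1/4 = 32
  blue: 128 × 2/4 = 64
  white: 128 × 1/4 = 32

32, 64, 32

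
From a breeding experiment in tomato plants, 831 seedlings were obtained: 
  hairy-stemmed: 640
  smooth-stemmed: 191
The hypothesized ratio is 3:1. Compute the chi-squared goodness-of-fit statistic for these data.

1.801

Under the 3:1 hypothesis (Σ ratio = 4, N = 831):
  hairy-stemmed: 831 × 3/4 = 623.25
  smooth-stemmed: 831 × 1/4 = 207.75
χ² = Σ (O − E)² / E
  hairy-stemmed: (640 − 623.25)² / 623.25 = 0.4502
  smooth-stemmed: (191 − 207.75)² / 207.75 = 1.3505
χ² = 0.4502 + 1.3505 = 1.8007 ≈ 1.801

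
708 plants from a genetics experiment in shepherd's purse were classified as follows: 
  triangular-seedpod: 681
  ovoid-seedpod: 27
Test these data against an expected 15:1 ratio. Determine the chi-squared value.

7.173

Expected counts for N = 708 under a 15:1 ratio (total parts = 16):
  triangular-seedpod: 708 × 15/16 = 663.75
  ovoid-seedpod: 708 × 1/16 = 44.25
χ² = Σ (O − E)² / E
  triangular-seedpod: (681 − 663.75)² / 663.75 = 0.4483
  ovoid-seedpod: (27 − 44.25)² / 44.25 = 6.7246
χ² = 0.4483 + 6.7246 = 7.1729 ≈ 7.173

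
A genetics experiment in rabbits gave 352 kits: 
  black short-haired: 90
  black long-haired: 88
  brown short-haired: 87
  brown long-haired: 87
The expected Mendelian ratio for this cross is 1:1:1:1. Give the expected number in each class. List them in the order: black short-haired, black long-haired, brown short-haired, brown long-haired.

88, 88, 88, 88

Under the 1:1:1:1 hypothesis (Σ ratio = 4, N = 352):
  black short-haired: 352 × 1/4 = 88
  black long-haired: 352 × 1/4 = 88
  brown short-haired: 352 × 1/4 = 88
  brown long-haired: 352 × 1/4 = 88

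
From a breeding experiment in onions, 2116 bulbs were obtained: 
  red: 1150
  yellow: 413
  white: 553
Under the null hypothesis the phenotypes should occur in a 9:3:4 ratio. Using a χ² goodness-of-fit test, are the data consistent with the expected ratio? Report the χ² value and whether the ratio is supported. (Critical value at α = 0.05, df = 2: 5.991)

3.116; consistent

Under the 9:3:4 hypothesis (Σ ratio = 16, N = 2116):
  red: 2116 × 9/16 = 1190.25
  yellow: 2116 × 3/16 = 396.75
  white: 2116 × 4/16 = 529
χ² = Σ (O − E)² / E
  red: (1150 − 1190.25)² / 1190.25 = 1.3611
  yellow: (413 − 396.75)² / 396.75 = 0.6656
  white: (553 − 529)² / 529 = 1.0888
χ² = 1.3611 + 0.6656 + 1.0888 = 3.1155 ≈ 3.116
Degrees of freedom = 3 − 1 = 2; critical value at α = 0.05 is 5.991.
Since 3.116 < 5.991, we fail to reject the null hypothesis — the data are consistent with the 9:3:4 ratio.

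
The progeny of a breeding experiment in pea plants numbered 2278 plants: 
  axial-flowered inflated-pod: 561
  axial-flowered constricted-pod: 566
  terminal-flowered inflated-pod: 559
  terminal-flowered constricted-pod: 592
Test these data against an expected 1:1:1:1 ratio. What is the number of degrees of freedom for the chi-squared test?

A goodness-of-fit test with 4 phenotype classes has df = 4 − 1 = 3.

3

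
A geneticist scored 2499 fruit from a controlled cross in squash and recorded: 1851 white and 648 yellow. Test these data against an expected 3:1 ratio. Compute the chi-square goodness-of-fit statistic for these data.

The 3:1 ratio has 4 parts, so with N = 2499 the expected counts are:
  white: 2499 × 3/4 = 1874.25
  yellow: 2499 × 1/4 = 624.75
χ² = Σ (O − E)² / E
  white: (1851 − 1874.25)² / 1874.25 = 0.2884
  yellow: (648 − 624.75)² / 624.75 = 0.8652
χ² = 0.2884 + 0.8652 = 1.1536 ≈ 1.154

1.154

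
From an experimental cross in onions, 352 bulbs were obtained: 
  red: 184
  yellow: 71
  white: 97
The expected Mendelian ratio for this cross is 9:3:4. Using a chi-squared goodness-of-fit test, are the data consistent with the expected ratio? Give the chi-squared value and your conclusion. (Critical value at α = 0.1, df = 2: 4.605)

Total ratio parts = 16. Expected numbers out of 352:
  red: 352 × 9/16 = 198
  yellow: 352 × 3/16 = 66
  white: 352 × 4/16 = 88
χ² = Σ (O − E)² / E
  red: (184 − 198)² / 198 = 0.9899
  yellow: (71 − 66)² / 66 = 0.3788
  white: (97 − 88)² / 88 = 0.9205
χ² = 0.9899 + 0.3788 + 0.9205 = 2.2892 ≈ 2.289
Degrees of freedom = 3 − 1 = 2; critical value at α = 0.1 is 4.605.
Since 2.289 < 4.605, we fail to reject the null hypothesis — the data are consistent with the 9:3:4 ratio.

2.289; consistent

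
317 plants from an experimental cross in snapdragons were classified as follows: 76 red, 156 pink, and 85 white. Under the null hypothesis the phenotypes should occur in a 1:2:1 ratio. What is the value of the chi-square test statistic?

0.590

Expected counts for N = 317 under a 1:2:1 ratio (total parts = 4):
  red: 317 × 1/4 = 79.25
  pink: 317 × 2/4 = 158.5
  white: 317 × 1/4 = 79.25
χ² = Σ (O − E)² / E
  red: (76 − 79.25)² / 79.25 = 0.1333
  pink: (156 − 158.5)² / 158.5 = 0.0394
  white: (85 − 79.25)² / 79.25 = 0.4172
χ² = 0.1333 + 0.0394 + 0.4172 = 0.5899 ≈ 0.590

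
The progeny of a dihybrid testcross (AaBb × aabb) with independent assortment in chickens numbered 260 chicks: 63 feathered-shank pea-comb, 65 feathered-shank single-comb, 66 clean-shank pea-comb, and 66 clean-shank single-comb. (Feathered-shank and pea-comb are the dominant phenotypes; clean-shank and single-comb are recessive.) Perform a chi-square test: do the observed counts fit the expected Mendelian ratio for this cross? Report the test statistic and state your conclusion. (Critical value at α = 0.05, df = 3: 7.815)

A dihybrid testcross with independent assortment gives a 1:1:1:1 ratio.
The 1:1:1:1 ratio has 4 parts, so with N = 260 the expected counts are:
  feathered-shank pea-comb: 260 × 1/4 = 65
  feathered-shank single-comb: 260 × 1/4 = 65
  clean-shank pea-comb: 260 × 1/4 = 65
  clean-shank single-comb: 260 × 1/4 = 65
χ² = Σ (O − E)² / E
  feathered-shank pea-comb: (63 − 65)² / 65 = 0.0615
  feathered-shank single-comb: (65 − 65)² / 65 = 0.0000
  clean-shank pea-comb: (66 − 65)² / 65 = 0.0154
  clean-shank single-comb: (66 − 65)² / 65 = 0.0154
χ² = 0.0615 + 0.0000 + 0.0154 + 0.0154 = 0.0923 ≈ 0.092
Degrees of freedom = 4 − 1 = 3; critical value at α = 0.05 is 7.815.
Since 0.092 < 7.815, we fail to reject the null hypothesis — the data are consistent with the 1:1:1:1 ratio.

0.092; consistent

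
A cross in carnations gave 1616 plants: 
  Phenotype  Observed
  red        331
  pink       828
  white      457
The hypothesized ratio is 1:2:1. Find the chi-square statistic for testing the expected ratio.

20.639

Under the 1:2:1 hypothesis (Σ ratio = 4, N = 1616):
  red: 1616 × 1/4 = 404
  pink: 1616 × 2/4 = 808
  white: 1616 × 1/4 = 404
χ² = Σ (O − E)² / E
  red: (331 − 404)² / 404 = 13.1906
  pink: (828 − 808)² / 808 = 0.4950
  white: (457 − 404)² / 404 = 6.9530
χ² = 13.1906 + 0.4950 + 6.9530 = 20.6386 ≈ 20.639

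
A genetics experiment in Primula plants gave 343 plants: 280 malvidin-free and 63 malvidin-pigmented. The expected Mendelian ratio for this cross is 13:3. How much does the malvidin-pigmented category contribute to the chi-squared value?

Expected counts for N = 343 under a 13:3 ratio (total parts = 16):
  malvidin-free: 343 × 13/16 = 278.6875
  malvidin-pigmented: 343 × 3/16 = 64.3125
Contribution of malvidin-pigmented: (63 − 64.3125)² / 64.3125 = 0.0268

0.027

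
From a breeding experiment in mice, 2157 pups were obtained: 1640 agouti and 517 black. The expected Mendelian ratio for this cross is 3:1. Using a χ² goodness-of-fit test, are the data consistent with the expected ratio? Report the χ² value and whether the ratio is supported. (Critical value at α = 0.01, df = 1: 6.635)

1.224; consistent

Expected counts for N = 2157 under a 3:1 ratio (total parts = 4):
  agouti: 2157 × 3/4 = 1617.75
  black: 2157 × 1/4 = 539.25
χ² = Σ (O − E)² / E
  agouti: (1640 − 1617.75)² / 1617.75 = 0.3060
  black: (517 − 539.25)² / 539.25 = 0.9181
χ² = 0.3060 + 0.9181 = 1.2241 ≈ 1.224
Degrees of freedom = 2 − 1 = 1; critical value at α = 0.01 is 6.635.
Since 1.224 < 6.635, we fail to reject the null hypothesis — the data are consistent with the 3:1 ratio.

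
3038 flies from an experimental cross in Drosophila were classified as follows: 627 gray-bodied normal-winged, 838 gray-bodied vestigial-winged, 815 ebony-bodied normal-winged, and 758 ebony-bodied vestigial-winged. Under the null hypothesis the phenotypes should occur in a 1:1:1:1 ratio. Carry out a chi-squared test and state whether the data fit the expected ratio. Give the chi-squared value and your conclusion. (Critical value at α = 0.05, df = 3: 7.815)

The 1:1:1:1 ratio has 4 parts, so with N = 3038 the expected counts are:
  gray-bodied normal-winged: 3038 × 1/4 = 759.5
  gray-bodied vestigial-winged: 3038 × 1/4 = 759.5
  ebony-bodied normal-winged: 3038 × 1/4 = 759.5
  ebony-bodied vestigial-winged: 3038 × 1/4 = 759.5
χ² = Σ (O − E)² / E
  gray-bodied normal-winged: (627 − 759.5)² / 759.5 = 23.1155
  gray-bodied vestigial-winged: (838 − 759.5)² / 759.5 = 8.1136
  ebony-bodied normal-winged: (815 − 759.5)² / 759.5 = 4.0556
  ebony-bodied vestigial-winged: (758 − 759.5)² / 759.5 = 0.0030
χ² = 23.1155 + 8.1136 + 4.0556 + 0.0030 = 35.2877 ≈ 35.288
Degrees of freedom = 4 − 1 = 3; critical value at α = 0.05 is 7.815.
Since 35.288 > 7.815, we reject the null hypothesis — the data do not fit the 1:1:1:1 ratio.

35.288; not consistent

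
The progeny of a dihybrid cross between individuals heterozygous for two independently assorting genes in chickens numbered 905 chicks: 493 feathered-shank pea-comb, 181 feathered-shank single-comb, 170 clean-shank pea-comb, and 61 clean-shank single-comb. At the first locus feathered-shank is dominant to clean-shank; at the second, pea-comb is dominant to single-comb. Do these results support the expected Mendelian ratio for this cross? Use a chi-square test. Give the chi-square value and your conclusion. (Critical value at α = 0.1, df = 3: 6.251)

1.610; consistent

A dihybrid F₂ with independent assortment and complete dominance at both loci gives a 9:3:3:1 phenotypic ratio.
The 9:3:3:1 ratio has 16 parts, so with N = 905 the expected counts are:
  feathered-shank pea-comb: 905 × 9/16 = 509.0625
  feathered-shank single-comb: 905 × 3/16 = 169.6875
  clean-shank pea-comb: 905 × 3/16 = 169.6875
  clean-shank single-comb: 905 × 1/16 = 56.5625
χ² = Σ (O − E)² / E
  feathered-shank pea-comb: (493 − 509.0625)² / 509.0625 = 0.5068
  feathered-shank single-comb: (181 − 169.6875)² / 169.6875 = 0.7542
  clean-shank pea-comb: (170 − 169.6875)² / 169.6875 = 0.0006
  clean-shank single-comb: (61 − 56.5625)² / 56.5625 = 0.3481
χ² = 0.5068 + 0.7542 + 0.0006 + 0.3481 = 1.6097 ≈ 1.610
Degrees of freedom = 4 − 1 = 3; critical value at α = 0.1 is 6.251.
Since 1.610 < 6.251, we fail to reject the null hypothesis — the data are consistent with the 9:3:3:1 ratio.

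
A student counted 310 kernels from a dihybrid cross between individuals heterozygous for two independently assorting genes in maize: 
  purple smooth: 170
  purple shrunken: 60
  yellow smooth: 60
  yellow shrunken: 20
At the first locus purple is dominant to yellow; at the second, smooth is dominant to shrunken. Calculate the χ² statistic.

A dihybrid F₂ with independent assortment and complete dominance at both loci gives a 9:3:3:1 phenotypic ratio.
Expected counts for N = 310 under a 9:3:3:1 ratio (total parts = 16):
  purple smooth: 310 × 9/16 = 174.375
  purple shrunken: 310 × 3/16 = 58.125
  yellow smooth: 310 × 3/16 = 58.125
  yellow shrunken: 310 × 1/16 = 19.375
χ² = Σ (O − E)² / E
  purple smooth: (170 − 174.375)² / 174.375 = 0.1098
  purple shrunken: (60 − 58.125)² / 58.125 = 0.0605
  yellow smooth: (60 − 58.125)² / 58.125 = 0.0605
  yellow shrunken: (20 − 19.375)² / 19.375 = 0.0202
χ² = 0.1098 + 0.0605 + 0.0605 + 0.0202 = 0.251

0.251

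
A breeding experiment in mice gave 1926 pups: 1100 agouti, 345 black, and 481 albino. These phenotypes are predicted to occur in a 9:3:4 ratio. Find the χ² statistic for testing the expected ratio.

The 9:3:4 ratio has 16 parts, so with N = 1926 the expected counts are:
  agouti: 1926 × 9/16 = 1083.375
  black: 1926 × 3/16 = 361.125
  albino: 1926 × 4/16 = 481.5
χ² = Σ (O − E)² / E
  agouti: (1100 − 1083.375)² / 1083.375 = 0.2551
  black: (345 − 361.125)² / 361.125 = 0.7200
  albino: (481 − 481.5)² / 481.5 = 0.0005
χ² = 0.2551 + 0.7200 + 0.0005 = 0.9756 ≈ 0.976

0.976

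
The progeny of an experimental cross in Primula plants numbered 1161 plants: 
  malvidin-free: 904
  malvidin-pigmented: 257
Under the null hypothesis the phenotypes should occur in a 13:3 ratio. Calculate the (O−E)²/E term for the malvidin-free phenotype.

Total ratio parts = 16. Expected numbers out of 1161:
  malvidin-free: 1161 × 13/16 = 943.3125
  malvidin-pigmented: 1161 × 3/16 = 217.6875
Contribution of malvidin-free: (904 − 943.3125)² / 943.3125 = 1.6383

1.638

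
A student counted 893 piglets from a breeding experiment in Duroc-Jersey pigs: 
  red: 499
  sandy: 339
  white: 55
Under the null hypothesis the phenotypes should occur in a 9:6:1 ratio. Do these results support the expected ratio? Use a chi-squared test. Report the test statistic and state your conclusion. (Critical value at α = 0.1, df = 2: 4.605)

0.084; consistent

Expected counts for N = 893 under a 9:6:1 ratio (total parts = 16):
  red: 893 × 9/16 = 502.3125
  sandy: 893 × 6/16 = 334.875
  white: 893 × 1/16 = 55.8125
χ² = Σ (O − E)² / E
  red: (499 − 502.3125)² / 502.3125 = 0.0218
  sandy: (339 − 334.875)² / 334.875 = 0.0508
  white: (55 − 55.8125)² / 55.8125 = 0.0118
χ² = 0.0218 + 0.0508 + 0.0118 = 0.0844 ≈ 0.084
Degrees of freedom = 3 − 1 = 2; critical value at α = 0.1 is 4.605.
Since 0.084 < 4.605, we fail to reject the null hypothesis — the data are consistent with the 9:6:1 ratio.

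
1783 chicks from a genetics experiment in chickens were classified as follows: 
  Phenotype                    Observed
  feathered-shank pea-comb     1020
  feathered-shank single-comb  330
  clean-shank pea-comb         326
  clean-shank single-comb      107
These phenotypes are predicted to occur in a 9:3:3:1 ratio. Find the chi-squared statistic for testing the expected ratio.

Expected counts for N = 1783 under a 9:3:3:1 ratio (total parts = 16):
  feathered-shank pea-comb: 1783 × 9/16 = 1002.9375
  feathered-shank single-comb: 1783 × 3/16 = 334.3125
  clean-shank pea-comb: 1783 × 3/16 = 334.3125
  clean-shank single-comb: 1783 × 1/16 = 111.4375
χ² = Σ (O − E)² / E
  feathered-shank pea-comb: (1020 − 1002.9375)² / 1002.9375 = 0.2903
  feathered-shank single-comb: (330 − 334.3125)² / 334.3125 = 0.0556
  clean-shank pea-comb: (326 − 334.3125)² / 334.3125 = 0.2067
  clean-shank single-comb: (107 − 111.4375)² / 111.4375 = 0.1767
χ² = 0.2903 + 0.0556 + 0.2067 + 0.1767 = 0.7293 ≈ 0.729

0.729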